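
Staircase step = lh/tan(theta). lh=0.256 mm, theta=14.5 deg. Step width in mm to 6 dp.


step = 0.256 / tan(14.5) = 0.989879 mm


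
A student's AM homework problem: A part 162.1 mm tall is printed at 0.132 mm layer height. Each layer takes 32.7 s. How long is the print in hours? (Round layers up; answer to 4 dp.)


Layers = ceil(162.1/0.132) = 1229
t = 1229 * 32.7 / 3600 = 11.1634 hrs


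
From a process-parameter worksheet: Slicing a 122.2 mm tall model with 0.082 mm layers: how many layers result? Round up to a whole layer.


Layers = ceil(122.2/0.082) = 1491


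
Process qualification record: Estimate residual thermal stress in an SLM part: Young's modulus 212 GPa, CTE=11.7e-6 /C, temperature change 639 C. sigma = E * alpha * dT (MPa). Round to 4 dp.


sigma = 212*1000 * 11.7e-6 * 639 = 1584.9756 MPa


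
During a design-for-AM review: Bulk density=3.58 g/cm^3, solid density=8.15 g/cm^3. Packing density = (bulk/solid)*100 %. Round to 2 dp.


Packing = (3.58/8.15)*100 = 43.93 %


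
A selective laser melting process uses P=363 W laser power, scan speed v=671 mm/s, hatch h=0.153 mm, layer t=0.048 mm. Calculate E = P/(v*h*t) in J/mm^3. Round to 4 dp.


E = 363 / (671*0.153*0.048) = 73.6633 J/mm^3


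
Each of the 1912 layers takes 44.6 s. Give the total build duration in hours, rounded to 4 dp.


t = 1912 * 44.6 / 3600 = 23.6876 hrs


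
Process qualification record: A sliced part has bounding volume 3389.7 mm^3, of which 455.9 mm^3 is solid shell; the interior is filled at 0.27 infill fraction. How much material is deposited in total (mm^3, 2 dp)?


V_infill = (3389.7 - 455.9) * 0.27 = 792.13
V_total = 455.9 + 792.13 = 1248.03 mm^3


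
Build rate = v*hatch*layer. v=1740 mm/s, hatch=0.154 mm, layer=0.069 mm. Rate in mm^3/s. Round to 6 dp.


Rate = 1740 * 0.154 * 0.069 = 18.48924 mm^3/s


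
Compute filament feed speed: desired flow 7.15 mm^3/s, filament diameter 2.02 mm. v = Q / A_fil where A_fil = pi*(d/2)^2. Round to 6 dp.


A = pi*(2.02/2)^2 = 3.204739
v = 7.15 / 3.204739 = 2.231071 mm/s


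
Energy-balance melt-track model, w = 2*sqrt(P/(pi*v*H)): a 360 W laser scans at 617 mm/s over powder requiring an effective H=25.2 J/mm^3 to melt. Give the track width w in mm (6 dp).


w = 2*sqrt(360/(pi*617*25.2)) = 0.171697 mm


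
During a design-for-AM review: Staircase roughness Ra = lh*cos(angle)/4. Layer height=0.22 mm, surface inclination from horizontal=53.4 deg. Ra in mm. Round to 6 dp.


Ra = 0.22 * cos(53.4) / 4 = 0.032792 mm


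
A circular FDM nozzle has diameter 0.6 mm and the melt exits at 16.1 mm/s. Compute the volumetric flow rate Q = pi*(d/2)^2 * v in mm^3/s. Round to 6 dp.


A = pi*(0.6/2)^2 = 0.28274334 mm^2
Q = 0.28274334 * 16.1 = 4.552168 mm^3/s


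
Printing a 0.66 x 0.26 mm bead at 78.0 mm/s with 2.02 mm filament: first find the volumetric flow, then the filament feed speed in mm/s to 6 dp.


Q = 0.66 * 0.26 * 78.0 = 13.3848 mm^3/s
A_fil = pi*(2.02/2)^2 = 3.20473867 mm^2
v_feed = 13.3848 / 3.20473867 = 4.176565 mm/s


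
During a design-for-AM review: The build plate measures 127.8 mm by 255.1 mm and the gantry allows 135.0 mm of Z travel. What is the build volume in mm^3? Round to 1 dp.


V = 127.8 * 255.1 * 135.0 = 4401240.3 mm^3


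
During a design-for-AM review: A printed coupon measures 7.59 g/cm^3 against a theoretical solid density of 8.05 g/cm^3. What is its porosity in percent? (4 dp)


Porosity = (1-7.59/8.05)*100 = 5.7143 %


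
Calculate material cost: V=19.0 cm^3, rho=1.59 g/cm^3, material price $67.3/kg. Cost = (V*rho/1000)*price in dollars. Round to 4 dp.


Mass = 19.0*1.59/1000 = 0.03021 kg
Cost = 0.03021 * 67.3 = 2.0331 $


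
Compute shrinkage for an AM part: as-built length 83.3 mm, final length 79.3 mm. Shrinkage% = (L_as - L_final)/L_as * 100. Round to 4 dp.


Shrinkage = ((83.3-79.3)/83.3)*100 = 4.8019 %


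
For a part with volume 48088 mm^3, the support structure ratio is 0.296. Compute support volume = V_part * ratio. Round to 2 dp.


V_support = 48088 * 0.296 = 14234.05 mm^3


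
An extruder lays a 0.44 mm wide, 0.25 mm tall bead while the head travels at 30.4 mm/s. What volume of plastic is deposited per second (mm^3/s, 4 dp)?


Rate = 0.44 * 0.25 * 30.4 = 3.344 mm^3/s


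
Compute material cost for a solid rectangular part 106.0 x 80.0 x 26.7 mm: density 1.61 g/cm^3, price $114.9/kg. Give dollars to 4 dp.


V = 106.0 * 80.0 * 26.7 = 226416.0 mm^3 = 226.416 cm^3
Mass = 226.416 * 1.61 / 1000 = 0.36452976 kg
Cost = 0.36452976 * 114.9 = 41.8845 $


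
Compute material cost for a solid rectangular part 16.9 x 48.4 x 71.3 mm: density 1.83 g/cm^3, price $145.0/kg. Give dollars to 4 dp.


V = 16.9 * 48.4 * 71.3 = 58320.548 mm^3 = 58.320548 cm^3
Mass = 58.320548 * 1.83 / 1000 = 0.1067266 kg
Cost = 0.1067266 * 145.0 = 15.4754 $


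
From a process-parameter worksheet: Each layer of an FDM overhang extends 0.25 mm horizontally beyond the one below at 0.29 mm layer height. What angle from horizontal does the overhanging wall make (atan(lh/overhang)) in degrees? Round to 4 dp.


angle = atan(0.29/0.25) = 49.2364 degrees


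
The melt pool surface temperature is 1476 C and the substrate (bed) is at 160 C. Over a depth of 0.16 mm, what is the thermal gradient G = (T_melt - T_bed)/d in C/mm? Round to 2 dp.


G = (1476-160)/0.16 = 8225.0 C/mm


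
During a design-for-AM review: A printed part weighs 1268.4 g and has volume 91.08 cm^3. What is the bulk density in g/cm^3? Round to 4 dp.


rho = 1268.4 / 91.08 = 13.9262 g/cm^3


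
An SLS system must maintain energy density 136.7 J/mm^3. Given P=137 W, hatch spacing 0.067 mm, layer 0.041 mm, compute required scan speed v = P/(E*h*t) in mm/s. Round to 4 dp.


v = 137 / (136.7*0.067*0.041) = 364.8324 mm/s


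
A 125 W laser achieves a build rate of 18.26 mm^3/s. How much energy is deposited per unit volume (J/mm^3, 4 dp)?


SE = 125 / 18.26 = 6.8456 J/mm^3


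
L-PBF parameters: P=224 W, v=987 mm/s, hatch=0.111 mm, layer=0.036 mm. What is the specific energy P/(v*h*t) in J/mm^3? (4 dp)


Build rate = 987 * 0.111 * 0.036 = 3.944052 mm^3/s
SE = 224 / 3.944052 = 56.7944 J/mm^3


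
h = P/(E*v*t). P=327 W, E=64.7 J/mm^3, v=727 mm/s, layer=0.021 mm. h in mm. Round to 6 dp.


h = 327 / (64.7*727*0.021) = 0.331047 mm


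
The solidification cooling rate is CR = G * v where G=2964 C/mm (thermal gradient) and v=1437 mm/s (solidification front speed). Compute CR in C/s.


CR = 2964 * 1437 = 4259268 C/s


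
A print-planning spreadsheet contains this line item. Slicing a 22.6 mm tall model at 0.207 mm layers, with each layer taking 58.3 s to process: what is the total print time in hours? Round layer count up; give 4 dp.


Layers = ceil(22.6/0.207) = 110
t = 110 * 58.3 / 3600 = 1.7814 hrs


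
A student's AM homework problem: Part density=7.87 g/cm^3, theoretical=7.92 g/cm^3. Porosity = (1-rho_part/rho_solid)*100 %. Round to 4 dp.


Porosity = (1-7.87/7.92)*100 = 0.6313 %


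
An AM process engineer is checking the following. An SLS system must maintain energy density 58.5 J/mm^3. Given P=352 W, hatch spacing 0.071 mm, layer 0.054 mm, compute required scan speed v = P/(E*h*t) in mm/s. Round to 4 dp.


v = 352 / (58.5*0.071*0.054) = 1569.4038 mm/s


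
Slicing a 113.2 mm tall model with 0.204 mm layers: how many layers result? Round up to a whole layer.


Layers = ceil(113.2/0.204) = 555


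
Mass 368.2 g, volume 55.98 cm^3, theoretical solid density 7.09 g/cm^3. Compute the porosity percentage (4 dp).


rho_part = 368.2 / 55.98 = 6.57734905 g/cm^3
Porosity = (1 - 6.57734905/7.09)*100 = 7.2306 %


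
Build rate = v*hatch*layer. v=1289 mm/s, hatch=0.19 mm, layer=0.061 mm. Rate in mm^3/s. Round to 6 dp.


Rate = 1289 * 0.19 * 0.061 = 14.93951 mm^3/s


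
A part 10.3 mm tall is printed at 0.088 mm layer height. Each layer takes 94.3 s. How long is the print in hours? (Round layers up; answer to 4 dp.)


Layers = ceil(10.3/0.088) = 118
t = 118 * 94.3 / 3600 = 3.0909 hrs


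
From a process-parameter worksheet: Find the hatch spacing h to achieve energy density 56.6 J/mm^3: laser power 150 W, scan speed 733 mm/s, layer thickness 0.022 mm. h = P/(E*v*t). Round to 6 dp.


h = 150 / (56.6*733*0.022) = 0.164342 mm


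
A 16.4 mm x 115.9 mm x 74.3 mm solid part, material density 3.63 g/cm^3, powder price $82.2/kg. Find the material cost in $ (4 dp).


V = 16.4 * 115.9 * 74.3 = 141226.468 mm^3 = 141.226468 cm^3
Mass = 141.226468 * 3.63 / 1000 = 0.51265208 kg
Cost = 0.51265208 * 82.2 = 42.14 $


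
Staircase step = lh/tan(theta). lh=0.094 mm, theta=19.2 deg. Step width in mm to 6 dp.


step = 0.094 / tan(19.2) = 0.269931 mm


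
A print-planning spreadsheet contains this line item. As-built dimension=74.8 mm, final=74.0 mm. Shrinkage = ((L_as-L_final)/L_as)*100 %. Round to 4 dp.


Shrinkage = ((74.8-74.0)/74.8)*100 = 1.0695 %


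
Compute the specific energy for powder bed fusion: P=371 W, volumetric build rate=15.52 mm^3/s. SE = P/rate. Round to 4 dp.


SE = 371 / 15.52 = 23.9046 J/mm^3


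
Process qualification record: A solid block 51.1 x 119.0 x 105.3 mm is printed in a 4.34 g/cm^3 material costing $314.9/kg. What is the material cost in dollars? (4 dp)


V = 51.1 * 119.0 * 105.3 = 640318.77 mm^3 = 640.31877 cm^3
Mass = 640.31877 * 4.34 / 1000 = 2.77898346 kg
Cost = 2.77898346 * 314.9 = 875.1019 $


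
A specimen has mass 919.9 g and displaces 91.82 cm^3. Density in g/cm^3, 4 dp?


rho = 919.9 / 91.82 = 10.0185 g/cm^3


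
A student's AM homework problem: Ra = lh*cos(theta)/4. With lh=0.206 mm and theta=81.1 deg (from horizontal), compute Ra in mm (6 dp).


Ra = 0.206 * cos(81.1) / 4 = 0.007968 mm


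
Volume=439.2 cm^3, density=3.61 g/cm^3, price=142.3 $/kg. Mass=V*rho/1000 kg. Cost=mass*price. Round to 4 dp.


Mass = 439.2*3.61/1000 = 1.585512 kg
Cost = 1.585512 * 142.3 = 225.6184 $


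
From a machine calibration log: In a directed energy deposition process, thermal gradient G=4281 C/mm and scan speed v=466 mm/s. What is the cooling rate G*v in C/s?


CR = 4281 * 466 = 1994946 C/s


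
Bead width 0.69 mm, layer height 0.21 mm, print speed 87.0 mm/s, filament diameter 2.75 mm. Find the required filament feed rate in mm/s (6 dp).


Q = 0.69 * 0.21 * 87.0 = 12.6063 mm^3/s
A_fil = pi*(2.75/2)^2 = 5.93957361 mm^2
v_feed = 12.6063 / 5.93957361 = 2.122425 mm/s


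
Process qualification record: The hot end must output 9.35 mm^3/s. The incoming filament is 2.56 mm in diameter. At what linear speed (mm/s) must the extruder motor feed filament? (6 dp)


A = pi*(2.56/2)^2 = 5.147185
v = 9.35 / 5.147185 = 1.816527 mm/s


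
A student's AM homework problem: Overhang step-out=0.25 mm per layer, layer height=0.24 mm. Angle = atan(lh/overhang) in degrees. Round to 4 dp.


angle = atan(0.24/0.25) = 43.8309 degrees


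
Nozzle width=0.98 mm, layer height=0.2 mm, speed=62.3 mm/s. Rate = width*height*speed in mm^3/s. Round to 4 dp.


Rate = 0.98 * 0.2 * 62.3 = 12.2108 mm^3/s


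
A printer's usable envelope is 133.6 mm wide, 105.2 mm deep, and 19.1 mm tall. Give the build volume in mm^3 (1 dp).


V = 133.6 * 105.2 * 19.1 = 268445.2 mm^3


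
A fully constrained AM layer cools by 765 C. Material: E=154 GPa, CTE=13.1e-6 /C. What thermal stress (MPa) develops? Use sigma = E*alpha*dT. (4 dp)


sigma = 154*1000 * 13.1e-6 * 765 = 1543.311 MPa


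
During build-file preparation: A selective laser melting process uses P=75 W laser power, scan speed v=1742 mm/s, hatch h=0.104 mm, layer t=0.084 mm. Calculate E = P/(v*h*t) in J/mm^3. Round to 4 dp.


E = 75 / (1742*0.104*0.084) = 4.9283 J/mm^3


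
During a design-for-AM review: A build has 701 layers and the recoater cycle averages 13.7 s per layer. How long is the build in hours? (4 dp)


t = 701 * 13.7 / 3600 = 2.6677 hrs


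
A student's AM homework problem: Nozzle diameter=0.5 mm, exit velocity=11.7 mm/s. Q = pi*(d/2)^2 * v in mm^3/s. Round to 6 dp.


A = pi*(0.5/2)^2 = 0.19634954 mm^2
Q = 0.19634954 * 11.7 = 2.29729 mm^3/s


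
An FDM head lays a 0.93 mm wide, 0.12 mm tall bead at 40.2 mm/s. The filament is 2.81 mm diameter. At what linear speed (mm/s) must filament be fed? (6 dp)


Q = 0.93 * 0.12 * 40.2 = 4.48632 mm^3/s
A_fil = pi*(2.81/2)^2 = 6.20158244 mm^2
v_feed = 4.48632 / 6.20158244 = 0.723415 mm/s


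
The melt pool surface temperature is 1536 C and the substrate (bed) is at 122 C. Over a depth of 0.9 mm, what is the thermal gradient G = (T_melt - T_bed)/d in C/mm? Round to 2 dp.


G = (1536-122)/0.9 = 1571.11 C/mm


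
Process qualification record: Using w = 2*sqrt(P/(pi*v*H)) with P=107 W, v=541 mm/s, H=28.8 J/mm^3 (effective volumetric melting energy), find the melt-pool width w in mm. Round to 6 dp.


w = 2*sqrt(107/(pi*541*28.8)) = 0.093509 mm


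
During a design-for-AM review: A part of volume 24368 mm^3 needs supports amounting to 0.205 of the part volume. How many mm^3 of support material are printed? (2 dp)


V_support = 24368 * 0.205 = 4995.44 mm^3


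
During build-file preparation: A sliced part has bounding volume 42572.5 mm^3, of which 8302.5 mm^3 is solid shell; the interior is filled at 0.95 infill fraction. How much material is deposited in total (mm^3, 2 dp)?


V_infill = (42572.5 - 8302.5) * 0.95 = 32556.5
V_total = 8302.5 + 32556.5 = 40859.0 mm^3


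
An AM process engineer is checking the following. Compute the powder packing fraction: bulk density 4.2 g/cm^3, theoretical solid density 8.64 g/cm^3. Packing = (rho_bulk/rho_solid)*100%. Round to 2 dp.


Packing = (4.2/8.64)*100 = 48.61 %


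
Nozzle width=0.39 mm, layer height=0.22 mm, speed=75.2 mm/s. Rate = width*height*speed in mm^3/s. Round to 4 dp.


Rate = 0.39 * 0.22 * 75.2 = 6.4522 mm^3/s


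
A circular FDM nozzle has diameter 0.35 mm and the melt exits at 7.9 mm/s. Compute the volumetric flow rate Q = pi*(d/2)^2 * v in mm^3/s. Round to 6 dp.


A = pi*(0.35/2)^2 = 0.09621128 mm^2
Q = 0.09621128 * 7.9 = 0.760069 mm^3/s


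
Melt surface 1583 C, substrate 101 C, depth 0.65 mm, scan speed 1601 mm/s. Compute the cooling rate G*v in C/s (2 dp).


G = (1583-101)/0.65 = 2280.0 C/mm
CR = 2280.0 * 1601 = 3650280.0 C/s


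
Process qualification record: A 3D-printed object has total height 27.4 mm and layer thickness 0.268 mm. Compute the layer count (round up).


Layers = ceil(27.4/0.268) = 103


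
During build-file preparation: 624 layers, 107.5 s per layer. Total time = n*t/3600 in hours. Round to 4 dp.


t = 624 * 107.5 / 3600 = 18.6333 hrs


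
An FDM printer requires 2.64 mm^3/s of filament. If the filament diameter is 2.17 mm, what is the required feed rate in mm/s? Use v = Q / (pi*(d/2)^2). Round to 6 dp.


A = pi*(2.17/2)^2 = 3.698361
v = 2.64 / 3.698361 = 0.71383 mm/s


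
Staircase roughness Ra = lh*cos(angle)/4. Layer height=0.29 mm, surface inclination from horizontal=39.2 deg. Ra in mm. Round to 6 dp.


Ra = 0.29 * cos(39.2) / 4 = 0.056183 mm


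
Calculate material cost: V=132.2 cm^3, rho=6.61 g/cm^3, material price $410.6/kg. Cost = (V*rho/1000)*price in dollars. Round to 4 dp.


Mass = 132.2*6.61/1000 = 0.873842 kg
Cost = 0.873842 * 410.6 = 358.7995 $


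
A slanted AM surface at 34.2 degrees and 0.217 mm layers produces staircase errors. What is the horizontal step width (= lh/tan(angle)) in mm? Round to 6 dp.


step = 0.217 / tan(34.2) = 0.319306 mm


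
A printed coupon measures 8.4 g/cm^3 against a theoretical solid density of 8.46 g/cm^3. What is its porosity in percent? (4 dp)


Porosity = (1-8.4/8.46)*100 = 0.7092 %


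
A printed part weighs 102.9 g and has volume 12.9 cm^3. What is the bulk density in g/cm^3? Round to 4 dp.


rho = 102.9 / 12.9 = 7.9767 g/cm^3


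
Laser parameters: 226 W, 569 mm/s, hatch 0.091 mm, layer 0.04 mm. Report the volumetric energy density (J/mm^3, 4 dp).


E = 226 / (569*0.091*0.04) = 109.1176 J/mm^3


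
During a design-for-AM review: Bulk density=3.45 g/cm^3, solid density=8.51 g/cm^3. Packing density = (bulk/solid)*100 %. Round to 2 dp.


Packing = (3.45/8.51)*100 = 40.54 %


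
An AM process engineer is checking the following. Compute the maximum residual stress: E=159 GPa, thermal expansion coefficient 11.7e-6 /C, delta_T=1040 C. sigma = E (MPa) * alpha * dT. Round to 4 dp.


sigma = 159*1000 * 11.7e-6 * 1040 = 1934.712 MPa


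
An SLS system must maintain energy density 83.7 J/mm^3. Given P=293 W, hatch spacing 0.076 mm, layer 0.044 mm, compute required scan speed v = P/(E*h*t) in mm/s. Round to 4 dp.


v = 293 / (83.7*0.076*0.044) = 1046.8294 mm/s


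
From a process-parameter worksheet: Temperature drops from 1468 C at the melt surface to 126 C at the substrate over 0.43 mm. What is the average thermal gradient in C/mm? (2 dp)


G = (1468-126)/0.43 = 3120.93 C/mm


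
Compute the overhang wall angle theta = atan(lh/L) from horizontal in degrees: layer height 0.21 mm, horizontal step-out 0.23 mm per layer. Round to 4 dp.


angle = atan(0.21/0.23) = 42.3974 degrees


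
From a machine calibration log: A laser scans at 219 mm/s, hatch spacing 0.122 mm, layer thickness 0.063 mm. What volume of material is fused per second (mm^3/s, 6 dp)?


Rate = 219 * 0.122 * 0.063 = 1.683234 mm^3/s


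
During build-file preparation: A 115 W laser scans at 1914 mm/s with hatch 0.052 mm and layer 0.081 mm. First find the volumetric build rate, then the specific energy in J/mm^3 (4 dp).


Build rate = 1914 * 0.052 * 0.081 = 8.061768 mm^3/s
SE = 115 / 8.061768 = 14.2649 J/mm^3


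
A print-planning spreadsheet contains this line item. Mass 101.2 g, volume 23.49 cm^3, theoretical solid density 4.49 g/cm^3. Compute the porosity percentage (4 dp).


rho_part = 101.2 / 23.49 = 4.30821626 g/cm^3
Porosity = (1 - 4.30821626/4.49)*100 = 4.0486 %


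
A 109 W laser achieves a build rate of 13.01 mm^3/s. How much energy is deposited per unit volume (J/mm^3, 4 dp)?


SE = 109 / 13.01 = 8.3782 J/mm^3


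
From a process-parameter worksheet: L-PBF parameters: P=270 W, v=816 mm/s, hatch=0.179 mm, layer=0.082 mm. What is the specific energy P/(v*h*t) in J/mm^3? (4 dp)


Build rate = 816 * 0.179 * 0.082 = 11.977248 mm^3/s
SE = 270 / 11.977248 = 22.5427 J/mm^3


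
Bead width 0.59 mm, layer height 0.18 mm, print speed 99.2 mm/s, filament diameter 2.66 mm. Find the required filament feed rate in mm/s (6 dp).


Q = 0.59 * 0.18 * 99.2 = 10.53504 mm^3/s
A_fil = pi*(2.66/2)^2 = 5.55716324 mm^2
v_feed = 10.53504 / 5.55716324 = 1.895759 mm/s


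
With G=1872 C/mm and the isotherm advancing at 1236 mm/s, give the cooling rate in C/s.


CR = 1872 * 1236 = 2313792 C/s


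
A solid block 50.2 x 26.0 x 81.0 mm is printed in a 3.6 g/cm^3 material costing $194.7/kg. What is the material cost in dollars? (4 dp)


V = 50.2 * 26.0 * 81.0 = 105721.2 mm^3 = 105.7212 cm^3
Mass = 105.7212 * 3.6 / 1000 = 0.38059632 kg
Cost = 0.38059632 * 194.7 = 74.1021 $


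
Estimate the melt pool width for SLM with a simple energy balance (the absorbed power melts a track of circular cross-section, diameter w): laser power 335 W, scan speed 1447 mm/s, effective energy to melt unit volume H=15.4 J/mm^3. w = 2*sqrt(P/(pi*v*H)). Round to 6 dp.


w = 2*sqrt(335/(pi*1447*15.4)) = 0.138351 mm


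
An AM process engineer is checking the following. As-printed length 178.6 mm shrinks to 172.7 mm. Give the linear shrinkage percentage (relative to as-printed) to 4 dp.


Shrinkage = ((178.6-172.7)/178.6)*100 = 3.3035 %


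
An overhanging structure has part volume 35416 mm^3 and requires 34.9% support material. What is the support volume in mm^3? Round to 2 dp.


V_support = 35416 * 0.349 = 12360.18 mm^3


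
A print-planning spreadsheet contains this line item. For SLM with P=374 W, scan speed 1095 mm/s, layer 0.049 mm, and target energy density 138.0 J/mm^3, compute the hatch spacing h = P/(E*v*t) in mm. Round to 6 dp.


h = 374 / (138.0*1095*0.049) = 0.050511 mm


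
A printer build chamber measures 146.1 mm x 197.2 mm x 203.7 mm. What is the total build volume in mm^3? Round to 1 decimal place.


V = 146.1 * 197.2 * 203.7 = 5868784.4 mm^3


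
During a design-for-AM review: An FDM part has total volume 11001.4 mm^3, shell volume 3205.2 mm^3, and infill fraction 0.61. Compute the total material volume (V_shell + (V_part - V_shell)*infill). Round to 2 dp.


V_infill = (11001.4 - 3205.2) * 0.61 = 4755.68
V_total = 3205.2 + 4755.68 = 7960.88 mm^3


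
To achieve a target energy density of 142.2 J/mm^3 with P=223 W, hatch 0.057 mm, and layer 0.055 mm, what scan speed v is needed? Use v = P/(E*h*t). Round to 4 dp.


v = 223 / (142.2*0.057*0.055) = 500.2277 mm/s


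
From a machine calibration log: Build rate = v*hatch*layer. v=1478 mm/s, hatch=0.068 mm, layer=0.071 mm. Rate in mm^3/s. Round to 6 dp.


Rate = 1478 * 0.068 * 0.071 = 7.135784 mm^3/s


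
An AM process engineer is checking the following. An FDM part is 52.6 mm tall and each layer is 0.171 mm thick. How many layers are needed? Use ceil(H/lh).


Layers = ceil(52.6/0.171) = 308


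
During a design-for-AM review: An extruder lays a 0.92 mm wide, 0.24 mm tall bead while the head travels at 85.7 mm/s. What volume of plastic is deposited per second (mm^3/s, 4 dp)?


Rate = 0.92 * 0.24 * 85.7 = 18.9226 mm^3/s


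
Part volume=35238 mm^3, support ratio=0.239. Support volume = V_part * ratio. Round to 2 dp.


V_support = 35238 * 0.239 = 8421.88 mm^3


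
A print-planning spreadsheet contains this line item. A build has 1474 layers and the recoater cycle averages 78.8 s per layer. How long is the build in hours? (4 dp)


t = 1474 * 78.8 / 3600 = 32.2642 hrs


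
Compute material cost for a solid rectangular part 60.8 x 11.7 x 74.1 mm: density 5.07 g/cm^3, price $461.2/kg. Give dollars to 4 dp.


V = 60.8 * 11.7 * 74.1 = 52711.776 mm^3 = 52.711776 cm^3
Mass = 52.711776 * 5.07 / 1000 = 0.2672487 kg
Cost = 0.2672487 * 461.2 = 123.2551 $


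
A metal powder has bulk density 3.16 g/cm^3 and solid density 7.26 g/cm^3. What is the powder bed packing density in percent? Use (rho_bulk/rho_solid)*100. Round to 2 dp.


Packing = (3.16/7.26)*100 = 43.53 %


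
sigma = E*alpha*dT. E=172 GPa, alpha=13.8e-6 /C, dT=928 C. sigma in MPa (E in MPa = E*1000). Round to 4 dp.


sigma = 172*1000 * 13.8e-6 * 928 = 2202.7008 MPa


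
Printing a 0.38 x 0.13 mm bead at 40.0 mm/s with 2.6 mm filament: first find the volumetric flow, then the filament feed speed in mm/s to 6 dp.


Q = 0.38 * 0.13 * 40.0 = 1.976 mm^3/s
A_fil = pi*(2.6/2)^2 = 5.30929158 mm^2
v_feed = 1.976 / 5.30929158 = 0.372178 mm/s


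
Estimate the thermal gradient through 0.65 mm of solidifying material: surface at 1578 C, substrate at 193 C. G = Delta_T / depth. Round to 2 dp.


G = (1578-193)/0.65 = 2130.77 C/mm


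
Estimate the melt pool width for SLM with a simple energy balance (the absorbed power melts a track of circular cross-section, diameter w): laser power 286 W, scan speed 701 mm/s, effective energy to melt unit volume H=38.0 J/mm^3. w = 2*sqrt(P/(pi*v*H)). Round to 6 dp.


w = 2*sqrt(286/(pi*701*38.0)) = 0.11692 mm


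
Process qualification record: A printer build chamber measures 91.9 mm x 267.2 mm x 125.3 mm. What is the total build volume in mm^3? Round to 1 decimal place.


V = 91.9 * 267.2 * 125.3 = 3076826.7 mm^3


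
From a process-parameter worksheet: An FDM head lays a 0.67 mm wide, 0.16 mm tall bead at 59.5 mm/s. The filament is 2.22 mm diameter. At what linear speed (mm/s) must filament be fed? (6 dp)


Q = 0.67 * 0.16 * 59.5 = 6.3784 mm^3/s
A_fil = pi*(2.22/2)^2 = 3.87075631 mm^2
v_feed = 6.3784 / 3.87075631 = 1.647843 mm/s


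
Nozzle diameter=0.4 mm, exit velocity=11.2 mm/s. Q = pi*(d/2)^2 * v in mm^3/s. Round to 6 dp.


A = pi*(0.4/2)^2 = 0.12566371 mm^2
Q = 0.12566371 * 11.2 = 1.407434 mm^3/s


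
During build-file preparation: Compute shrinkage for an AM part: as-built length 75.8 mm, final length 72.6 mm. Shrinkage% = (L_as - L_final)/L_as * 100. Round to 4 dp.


Shrinkage = ((75.8-72.6)/75.8)*100 = 4.2216 %


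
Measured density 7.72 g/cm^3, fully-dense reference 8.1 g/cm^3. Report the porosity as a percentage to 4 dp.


Porosity = (1-7.72/8.1)*100 = 4.6914 %


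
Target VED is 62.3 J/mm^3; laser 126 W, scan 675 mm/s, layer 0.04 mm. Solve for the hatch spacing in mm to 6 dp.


h = 126 / (62.3*675*0.04) = 0.074906 mm


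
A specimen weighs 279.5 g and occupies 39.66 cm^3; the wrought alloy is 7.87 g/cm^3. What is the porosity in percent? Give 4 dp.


rho_part = 279.5 / 39.66 = 7.04740292 g/cm^3
Porosity = (1 - 7.04740292/7.87)*100 = 10.4523 %


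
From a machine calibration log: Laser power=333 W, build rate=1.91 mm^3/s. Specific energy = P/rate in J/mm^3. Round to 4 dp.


SE = 333 / 1.91 = 174.3455 J/mm^3


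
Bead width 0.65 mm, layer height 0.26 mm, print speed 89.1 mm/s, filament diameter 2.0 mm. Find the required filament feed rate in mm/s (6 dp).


Q = 0.65 * 0.26 * 89.1 = 15.0579 mm^3/s
A_fil = pi*(2.0/2)^2 = 3.14159265 mm^2
v_feed = 15.0579 / 3.14159265 = 4.793078 mm/s


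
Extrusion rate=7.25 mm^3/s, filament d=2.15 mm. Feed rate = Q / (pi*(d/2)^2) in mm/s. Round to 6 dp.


A = pi*(2.15/2)^2 = 3.630503
v = 7.25 / 3.630503 = 1.996968 mm/s


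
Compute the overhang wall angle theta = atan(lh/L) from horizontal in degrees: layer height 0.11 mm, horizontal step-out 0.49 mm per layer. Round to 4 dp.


angle = atan(0.11/0.49) = 12.6526 degrees


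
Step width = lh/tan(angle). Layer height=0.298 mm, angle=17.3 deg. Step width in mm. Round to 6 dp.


step = 0.298 / tan(17.3) = 0.956768 mm


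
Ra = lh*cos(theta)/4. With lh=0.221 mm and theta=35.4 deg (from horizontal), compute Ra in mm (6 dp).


Ra = 0.221 * cos(35.4) / 4 = 0.045036 mm


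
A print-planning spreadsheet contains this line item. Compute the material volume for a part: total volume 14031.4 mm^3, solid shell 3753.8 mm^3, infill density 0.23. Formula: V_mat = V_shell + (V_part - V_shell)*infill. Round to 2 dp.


V_infill = (14031.4 - 3753.8) * 0.23 = 2363.85
V_total = 3753.8 + 2363.85 = 6117.65 mm^3


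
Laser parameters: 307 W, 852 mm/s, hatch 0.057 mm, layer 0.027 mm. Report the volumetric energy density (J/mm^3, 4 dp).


E = 307 / (852*0.057*0.027) = 234.1317 J/mm^3


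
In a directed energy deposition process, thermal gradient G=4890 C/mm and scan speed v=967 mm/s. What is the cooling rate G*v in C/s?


CR = 4890 * 967 = 4728630 C/s


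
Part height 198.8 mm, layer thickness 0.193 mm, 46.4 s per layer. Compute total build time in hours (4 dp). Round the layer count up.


Layers = ceil(198.8/0.193) = 1031
t = 1031 * 46.4 / 3600 = 13.2884 hrs


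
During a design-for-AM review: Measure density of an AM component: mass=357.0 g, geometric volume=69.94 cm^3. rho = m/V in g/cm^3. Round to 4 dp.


rho = 357.0 / 69.94 = 5.1044 g/cm^3


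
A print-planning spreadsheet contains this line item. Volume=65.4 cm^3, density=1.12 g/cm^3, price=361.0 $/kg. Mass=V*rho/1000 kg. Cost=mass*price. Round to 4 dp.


Mass = 65.4*1.12/1000 = 0.073248 kg
Cost = 0.073248 * 361.0 = 26.4425 $


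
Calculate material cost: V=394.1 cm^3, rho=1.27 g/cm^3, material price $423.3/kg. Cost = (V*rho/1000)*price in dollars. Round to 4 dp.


Mass = 394.1*1.27/1000 = 0.500507 kg
Cost = 0.500507 * 423.3 = 211.8646 $


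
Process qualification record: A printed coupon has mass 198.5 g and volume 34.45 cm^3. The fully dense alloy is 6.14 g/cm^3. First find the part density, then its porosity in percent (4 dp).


rho_part = 198.5 / 34.45 = 5.76197388 g/cm^3
Porosity = (1 - 5.76197388/6.14)*100 = 6.1568 %


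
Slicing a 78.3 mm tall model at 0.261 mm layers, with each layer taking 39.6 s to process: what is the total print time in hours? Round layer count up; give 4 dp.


Layers = ceil(78.3/0.261) = 300
t = 300 * 39.6 / 3600 = 3.3 hrs


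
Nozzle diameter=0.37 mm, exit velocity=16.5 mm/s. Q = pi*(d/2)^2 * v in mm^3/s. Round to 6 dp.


A = pi*(0.37/2)^2 = 0.10752101 mm^2
Q = 0.10752101 * 16.5 = 1.774097 mm^3/s


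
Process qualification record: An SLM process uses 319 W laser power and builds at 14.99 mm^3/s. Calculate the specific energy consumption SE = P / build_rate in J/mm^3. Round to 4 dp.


SE = 319 / 14.99 = 21.2809 J/mm^3


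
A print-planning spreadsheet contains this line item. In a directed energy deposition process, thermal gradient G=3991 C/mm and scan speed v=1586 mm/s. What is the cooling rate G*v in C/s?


CR = 3991 * 1586 = 6329726 C/s


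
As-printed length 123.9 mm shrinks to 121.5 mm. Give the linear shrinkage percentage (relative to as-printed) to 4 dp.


Shrinkage = ((123.9-121.5)/123.9)*100 = 1.937 %


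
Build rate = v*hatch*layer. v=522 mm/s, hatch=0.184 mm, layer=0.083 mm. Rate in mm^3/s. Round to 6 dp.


Rate = 522 * 0.184 * 0.083 = 7.971984 mm^3/s


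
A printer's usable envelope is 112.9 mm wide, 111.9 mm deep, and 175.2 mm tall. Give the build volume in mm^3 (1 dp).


V = 112.9 * 111.9 * 175.2 = 2213391.0 mm^3


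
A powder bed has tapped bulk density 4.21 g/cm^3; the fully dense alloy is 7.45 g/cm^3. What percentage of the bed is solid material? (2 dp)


Packing = (4.21/7.45)*100 = 56.51 %


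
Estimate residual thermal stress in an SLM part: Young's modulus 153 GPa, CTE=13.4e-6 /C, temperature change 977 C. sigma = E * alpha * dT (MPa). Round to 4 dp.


sigma = 153*1000 * 13.4e-6 * 977 = 2003.0454 MPa


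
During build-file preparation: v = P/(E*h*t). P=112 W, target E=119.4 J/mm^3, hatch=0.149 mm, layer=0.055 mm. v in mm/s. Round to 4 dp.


v = 112 / (119.4*0.149*0.055) = 114.4629 mm/s


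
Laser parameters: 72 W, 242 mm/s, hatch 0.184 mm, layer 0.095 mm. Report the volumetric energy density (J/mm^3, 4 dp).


E = 72 / (242*0.184*0.095) = 17.0206 J/mm^3


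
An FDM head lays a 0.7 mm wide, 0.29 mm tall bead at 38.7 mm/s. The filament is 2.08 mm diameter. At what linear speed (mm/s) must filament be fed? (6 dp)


Q = 0.7 * 0.29 * 38.7 = 7.8561 mm^3/s
A_fil = pi*(2.08/2)^2 = 3.39794661 mm^2
v_feed = 7.8561 / 3.39794661 = 2.312014 mm/s


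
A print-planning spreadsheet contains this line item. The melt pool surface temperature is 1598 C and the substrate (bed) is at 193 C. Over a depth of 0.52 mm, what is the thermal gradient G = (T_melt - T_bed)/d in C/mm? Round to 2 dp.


G = (1598-193)/0.52 = 2701.92 C/mm


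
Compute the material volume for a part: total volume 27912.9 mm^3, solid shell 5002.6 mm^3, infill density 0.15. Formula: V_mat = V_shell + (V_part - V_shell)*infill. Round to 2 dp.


V_infill = (27912.9 - 5002.6) * 0.15 = 3436.55
V_total = 5002.6 + 3436.55 = 8439.15 mm^3


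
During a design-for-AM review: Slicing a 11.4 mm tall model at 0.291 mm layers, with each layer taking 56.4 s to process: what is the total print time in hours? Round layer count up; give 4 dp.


Layers = ceil(11.4/0.291) = 40
t = 40 * 56.4 / 3600 = 0.6267 hrs


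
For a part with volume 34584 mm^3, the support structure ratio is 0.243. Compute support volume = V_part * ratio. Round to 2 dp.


V_support = 34584 * 0.243 = 8403.91 mm^3


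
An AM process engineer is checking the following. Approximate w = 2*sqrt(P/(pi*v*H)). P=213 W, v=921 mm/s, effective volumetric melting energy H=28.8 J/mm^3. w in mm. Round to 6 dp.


w = 2*sqrt(213/(pi*921*28.8)) = 0.101116 mm


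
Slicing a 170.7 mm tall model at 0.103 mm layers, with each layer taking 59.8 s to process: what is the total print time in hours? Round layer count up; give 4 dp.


Layers = ceil(170.7/0.103) = 1658
t = 1658 * 59.8 / 3600 = 27.5412 hrs


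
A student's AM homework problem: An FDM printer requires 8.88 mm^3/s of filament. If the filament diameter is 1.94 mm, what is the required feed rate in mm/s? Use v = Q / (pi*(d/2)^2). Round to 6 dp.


A = pi*(1.94/2)^2 = 2.955925
v = 8.88 / 2.955925 = 3.004136 mm/s


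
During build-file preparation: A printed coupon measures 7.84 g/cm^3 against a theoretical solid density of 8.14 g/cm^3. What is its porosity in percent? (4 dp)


Porosity = (1-7.84/8.14)*100 = 3.6855 %


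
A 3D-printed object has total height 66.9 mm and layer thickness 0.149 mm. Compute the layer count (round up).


Layers = ceil(66.9/0.149) = 449


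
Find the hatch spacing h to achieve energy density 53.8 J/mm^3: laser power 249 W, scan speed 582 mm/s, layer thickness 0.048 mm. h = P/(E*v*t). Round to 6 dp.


h = 249 / (53.8*582*0.048) = 0.165673 mm


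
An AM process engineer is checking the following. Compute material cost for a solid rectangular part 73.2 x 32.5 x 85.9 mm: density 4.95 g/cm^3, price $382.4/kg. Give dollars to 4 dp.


V = 73.2 * 32.5 * 85.9 = 204356.1 mm^3 = 204.3561 cm^3
Mass = 204.3561 * 4.95 / 1000 = 1.0115627 kg
Cost = 1.0115627 * 382.4 = 386.8216 $


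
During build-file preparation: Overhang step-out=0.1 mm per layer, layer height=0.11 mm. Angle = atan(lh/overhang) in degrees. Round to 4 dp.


angle = atan(0.11/0.1) = 47.7263 degrees


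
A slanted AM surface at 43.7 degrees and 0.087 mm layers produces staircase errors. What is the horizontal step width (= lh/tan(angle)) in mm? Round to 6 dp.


step = 0.087 / tan(43.7) = 0.09104 mm


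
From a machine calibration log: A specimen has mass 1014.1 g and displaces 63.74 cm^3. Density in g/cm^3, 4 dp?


rho = 1014.1 / 63.74 = 15.9099 g/cm^3


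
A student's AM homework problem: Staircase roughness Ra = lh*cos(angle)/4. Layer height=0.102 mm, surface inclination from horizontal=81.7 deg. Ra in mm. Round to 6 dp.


Ra = 0.102 * cos(81.7) / 4 = 0.003681 mm


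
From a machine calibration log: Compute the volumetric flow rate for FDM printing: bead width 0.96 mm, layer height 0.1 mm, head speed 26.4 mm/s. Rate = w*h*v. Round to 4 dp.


Rate = 0.96 * 0.1 * 26.4 = 2.5344 mm^3/s


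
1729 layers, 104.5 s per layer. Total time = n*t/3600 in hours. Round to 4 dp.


t = 1729 * 104.5 / 3600 = 50.189 hrs


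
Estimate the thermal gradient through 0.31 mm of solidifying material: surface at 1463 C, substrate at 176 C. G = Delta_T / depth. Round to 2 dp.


G = (1463-176)/0.31 = 4151.61 C/mm


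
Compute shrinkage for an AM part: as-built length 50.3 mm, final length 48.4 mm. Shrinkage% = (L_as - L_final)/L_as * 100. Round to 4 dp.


Shrinkage = ((50.3-48.4)/50.3)*100 = 3.7773 %


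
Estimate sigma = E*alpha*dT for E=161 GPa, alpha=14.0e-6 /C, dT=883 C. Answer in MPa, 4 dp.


sigma = 161*1000 * 14.0e-6 * 883 = 1990.282 MPa


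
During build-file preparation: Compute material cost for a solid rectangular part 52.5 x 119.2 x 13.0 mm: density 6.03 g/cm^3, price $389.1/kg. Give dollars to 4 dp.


V = 52.5 * 119.2 * 13.0 = 81354.0 mm^3 = 81.354 cm^3
Mass = 81.354 * 6.03 / 1000 = 0.49056462 kg
Cost = 0.49056462 * 389.1 = 190.8787 $


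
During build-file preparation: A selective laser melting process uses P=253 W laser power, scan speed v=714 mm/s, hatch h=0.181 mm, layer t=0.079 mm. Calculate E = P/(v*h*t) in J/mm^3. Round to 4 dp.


E = 253 / (714*0.181*0.079) = 24.7809 J/mm^3


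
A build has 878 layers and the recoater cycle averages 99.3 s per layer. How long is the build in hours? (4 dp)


t = 878 * 99.3 / 3600 = 24.2182 hrs


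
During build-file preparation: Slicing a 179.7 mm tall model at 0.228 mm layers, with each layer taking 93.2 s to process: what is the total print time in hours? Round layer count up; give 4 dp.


Layers = ceil(179.7/0.228) = 789
t = 789 * 93.2 / 3600 = 20.4263 hrs


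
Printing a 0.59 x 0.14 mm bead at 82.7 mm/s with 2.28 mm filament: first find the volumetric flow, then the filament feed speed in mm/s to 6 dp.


Q = 0.59 * 0.14 * 82.7 = 6.83102 mm^3/s
A_fil = pi*(2.28/2)^2 = 4.08281381 mm^2
v_feed = 6.83102 / 4.08281381 = 1.673116 mm/s


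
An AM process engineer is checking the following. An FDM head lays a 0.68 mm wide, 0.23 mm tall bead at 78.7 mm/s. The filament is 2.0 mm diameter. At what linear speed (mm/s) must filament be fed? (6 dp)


Q = 0.68 * 0.23 * 78.7 = 12.30868 mm^3/s
A_fil = pi*(2.0/2)^2 = 3.14159265 mm^2
v_feed = 12.30868 / 3.14159265 = 3.917975 mm/s


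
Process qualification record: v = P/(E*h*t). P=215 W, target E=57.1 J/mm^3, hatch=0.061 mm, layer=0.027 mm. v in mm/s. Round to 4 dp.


v = 215 / (57.1*0.061*0.027) = 2286.1712 mm/s


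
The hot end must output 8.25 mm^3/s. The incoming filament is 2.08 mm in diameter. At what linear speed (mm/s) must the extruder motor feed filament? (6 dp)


A = pi*(2.08/2)^2 = 3.397947
v = 8.25 / 3.397947 = 2.427937 mm/s


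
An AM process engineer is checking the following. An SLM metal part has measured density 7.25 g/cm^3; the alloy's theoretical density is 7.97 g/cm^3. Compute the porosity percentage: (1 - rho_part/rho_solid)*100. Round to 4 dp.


Porosity = (1-7.25/7.97)*100 = 9.0339 %


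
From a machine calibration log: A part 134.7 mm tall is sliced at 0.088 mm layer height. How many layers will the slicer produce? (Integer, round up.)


Layers = ceil(134.7/0.088) = 1531


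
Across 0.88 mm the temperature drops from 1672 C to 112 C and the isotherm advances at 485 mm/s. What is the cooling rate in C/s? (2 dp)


G = (1672-112)/0.88 = 1772.72727273 C/mm
CR = 1772.72727273 * 485 = 859772.73 C/s


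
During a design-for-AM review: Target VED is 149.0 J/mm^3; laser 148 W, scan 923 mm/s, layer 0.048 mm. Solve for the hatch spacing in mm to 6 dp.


h = 148 / (149.0*923*0.048) = 0.02242 mm


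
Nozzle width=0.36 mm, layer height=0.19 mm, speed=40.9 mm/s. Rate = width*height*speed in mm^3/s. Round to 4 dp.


Rate = 0.36 * 0.19 * 40.9 = 2.7976 mm^3/s


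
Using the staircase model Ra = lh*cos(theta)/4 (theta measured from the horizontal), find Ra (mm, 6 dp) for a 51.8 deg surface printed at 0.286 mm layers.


Ra = 0.286 * cos(51.8) / 4 = 0.044216 mm


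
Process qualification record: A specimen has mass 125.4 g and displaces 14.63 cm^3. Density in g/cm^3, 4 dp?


rho = 125.4 / 14.63 = 8.5714 g/cm^3


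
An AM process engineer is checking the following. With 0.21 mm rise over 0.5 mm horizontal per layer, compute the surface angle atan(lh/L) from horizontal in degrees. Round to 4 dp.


angle = atan(0.21/0.5) = 22.7824 degrees


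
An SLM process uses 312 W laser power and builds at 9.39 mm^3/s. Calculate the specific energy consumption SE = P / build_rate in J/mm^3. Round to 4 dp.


SE = 312 / 9.39 = 33.2268 J/mm^3


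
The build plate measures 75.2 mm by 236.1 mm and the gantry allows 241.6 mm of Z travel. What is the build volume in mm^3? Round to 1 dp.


V = 75.2 * 236.1 * 241.6 = 4289540.4 mm^3


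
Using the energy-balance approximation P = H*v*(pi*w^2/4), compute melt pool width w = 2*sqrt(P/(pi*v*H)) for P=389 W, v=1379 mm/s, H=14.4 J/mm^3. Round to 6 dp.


w = 2*sqrt(389/(pi*1379*14.4)) = 0.157931 mm


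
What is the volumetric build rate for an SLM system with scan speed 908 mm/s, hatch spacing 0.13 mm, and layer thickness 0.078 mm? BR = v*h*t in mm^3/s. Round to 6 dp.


Rate = 908 * 0.13 * 0.078 = 9.20712 mm^3/s


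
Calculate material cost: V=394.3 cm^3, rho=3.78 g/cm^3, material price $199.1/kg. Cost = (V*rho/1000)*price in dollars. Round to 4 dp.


Mass = 394.3*3.78/1000 = 1.490454 kg
Cost = 1.490454 * 199.1 = 296.7494 $


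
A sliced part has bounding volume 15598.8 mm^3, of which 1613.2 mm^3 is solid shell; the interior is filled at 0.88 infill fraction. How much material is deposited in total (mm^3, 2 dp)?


V_infill = (15598.8 - 1613.2) * 0.88 = 12307.33
V_total = 1613.2 + 12307.33 = 13920.53 mm^3
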